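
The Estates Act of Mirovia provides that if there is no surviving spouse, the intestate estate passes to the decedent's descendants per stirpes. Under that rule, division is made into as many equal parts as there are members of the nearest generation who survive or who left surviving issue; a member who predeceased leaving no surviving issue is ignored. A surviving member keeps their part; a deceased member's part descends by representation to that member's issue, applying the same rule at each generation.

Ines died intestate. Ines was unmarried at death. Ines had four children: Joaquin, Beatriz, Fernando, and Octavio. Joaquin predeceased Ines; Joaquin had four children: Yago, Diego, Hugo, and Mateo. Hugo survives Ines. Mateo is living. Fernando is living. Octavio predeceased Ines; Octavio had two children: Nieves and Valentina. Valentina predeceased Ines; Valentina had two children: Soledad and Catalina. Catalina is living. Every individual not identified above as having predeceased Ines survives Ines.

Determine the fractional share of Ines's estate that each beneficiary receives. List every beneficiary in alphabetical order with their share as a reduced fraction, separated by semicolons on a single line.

Beatriz 1/4; Catalina 1/16; Diego 1/16; Fernando 1/4; Hugo 1/16; Mateo 1/16; Nieves 1/8; Soledad 1/16; Yago 1/16

There is no surviving spouse, so the entire estate passes to Ines's descendants per stirpes.
The estate is divided into 4 equal shares of 1/4 among Joaquin, Beatriz, Fernando, Octavio.
Joaquin predeceased; the 1/4 allotted to Joaquin's branch passes to Joaquin's issue by representation.
The 1/4 is divided into 4 equal shares of 1/16 among Yago, Diego, Hugo, Mateo.
Yago is living and takes 1/16.
Diego is living and takes 1/16.
Hugo is living and takes 1/16.
Mateo is living and takes 1/16.
Beatriz is living and takes 1/4.
Fernando is living and takes 1/4.
Octavio predeceased; the 1/4 allotted to Octavio's branch passes to Octavio's issue by representation.
The 1/4 is divided into 2 equal shares of 1/8 among Nieves, Valentina.
Nieves is living and takes 1/8.
Valentina predeceased; the 1/8 allotted to Valentina's branch passes to Valentina's issue by representation.
The 1/8 is divided into 2 equal shares of 1/16 among Soledad, Catalina.
Soledad is living and takes 1/16.
Catalina is living and takes 1/16.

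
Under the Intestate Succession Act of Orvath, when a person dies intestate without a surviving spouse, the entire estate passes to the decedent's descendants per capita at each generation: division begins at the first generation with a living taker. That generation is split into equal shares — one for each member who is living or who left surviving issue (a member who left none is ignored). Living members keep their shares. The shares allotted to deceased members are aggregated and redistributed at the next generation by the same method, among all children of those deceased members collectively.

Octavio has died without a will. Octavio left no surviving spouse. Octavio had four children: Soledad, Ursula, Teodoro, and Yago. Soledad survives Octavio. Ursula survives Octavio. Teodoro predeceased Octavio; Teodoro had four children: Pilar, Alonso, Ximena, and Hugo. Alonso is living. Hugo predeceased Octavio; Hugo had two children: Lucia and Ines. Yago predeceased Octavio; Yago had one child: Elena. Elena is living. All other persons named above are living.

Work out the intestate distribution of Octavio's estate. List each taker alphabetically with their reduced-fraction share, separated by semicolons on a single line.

Alonso 1/10; Elena 1/10; Ines 1/20; Lucia 1/20; Pilar 1/10; Soledad 1/4; Ursula 1/4; Ximena 1/10

There is no surviving spouse, so the entire estate passes to Octavio's descendants per capita at each generation.
At generation 1 (Soledad, Ursula, Teodoro, Yago) there are 4 shares of (1)/4 = 1/4 each.
Living: Soledad and Ursula — each takes 1/4.
Deceased: Teodoro and Yago. Their combined 1/2 is pooled and carried to generation 2.
At generation 2 (Pilar, Alonso, Ximena, Hugo, Elena) there are 5 shares of (1/2)/5 = 1/10 each.
Living: Pilar, Alonso, Ximena, and Elena — each takes 1/10.
Deceased: Hugo. That 1/10 share is carried to generation 3.
At generation 3 (Lucia, Ines) there are 2 shares of (1/10)/2 = 1/20 each.
Living: Lucia and Ines — each takes 1/20.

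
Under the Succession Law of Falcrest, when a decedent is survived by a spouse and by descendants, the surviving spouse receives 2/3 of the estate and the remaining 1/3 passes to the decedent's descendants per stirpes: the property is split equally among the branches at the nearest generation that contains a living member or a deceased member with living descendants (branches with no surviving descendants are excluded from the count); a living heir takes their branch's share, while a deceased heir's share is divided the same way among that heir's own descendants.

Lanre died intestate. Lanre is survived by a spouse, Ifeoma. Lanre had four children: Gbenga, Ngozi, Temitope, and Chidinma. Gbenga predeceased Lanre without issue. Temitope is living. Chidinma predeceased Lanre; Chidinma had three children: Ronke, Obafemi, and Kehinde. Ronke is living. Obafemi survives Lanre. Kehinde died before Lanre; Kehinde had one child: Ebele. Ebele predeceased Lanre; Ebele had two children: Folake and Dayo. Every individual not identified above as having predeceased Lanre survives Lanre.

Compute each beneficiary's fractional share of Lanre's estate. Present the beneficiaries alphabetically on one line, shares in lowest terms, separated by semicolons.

Ifeoma, as surviving spouse, takes 2/3.
The remaining 1/3 passes to Lanre's descendants per stirpes.
Gbenga left no surviving issue, so that branch lapses and is disregarded.
The 1/3 is divided into 3 equal shares of 1/9 among Ngozi, Temitope, Chidinma.
Ngozi is living and takes 1/9.
Temitope is living and takes 1/9.
Chidinma predeceased; the 1/9 allotted to Chidinma's branch passes to Chidinma's issue by representation.
The 1/9 is divided into 3 equal shares of 1/27 among Ronke, Obafemi, Kehinde.
Ronke is living and takes 1/27.
Obafemi is living and takes 1/27.
Kehinde predeceased; the 1/27 allotted to Kehinde's branch passes to Kehinde's issue by representation.
Ebele's line is the sole branch at this level, so the full 1/27 passes to Ebele's issue by representation.
The 1/27 is divided into 2 equal shares of 1/54 among Folake, Dayo.
Folake is living and takes 1/54.
Dayo is living and takes 1/54.

Dayo 1/54; Folake 1/54; Ifeoma 2/3; Ngozi 1/9; Obafemi 1/27; Ronke 1/27; Temitope 1/9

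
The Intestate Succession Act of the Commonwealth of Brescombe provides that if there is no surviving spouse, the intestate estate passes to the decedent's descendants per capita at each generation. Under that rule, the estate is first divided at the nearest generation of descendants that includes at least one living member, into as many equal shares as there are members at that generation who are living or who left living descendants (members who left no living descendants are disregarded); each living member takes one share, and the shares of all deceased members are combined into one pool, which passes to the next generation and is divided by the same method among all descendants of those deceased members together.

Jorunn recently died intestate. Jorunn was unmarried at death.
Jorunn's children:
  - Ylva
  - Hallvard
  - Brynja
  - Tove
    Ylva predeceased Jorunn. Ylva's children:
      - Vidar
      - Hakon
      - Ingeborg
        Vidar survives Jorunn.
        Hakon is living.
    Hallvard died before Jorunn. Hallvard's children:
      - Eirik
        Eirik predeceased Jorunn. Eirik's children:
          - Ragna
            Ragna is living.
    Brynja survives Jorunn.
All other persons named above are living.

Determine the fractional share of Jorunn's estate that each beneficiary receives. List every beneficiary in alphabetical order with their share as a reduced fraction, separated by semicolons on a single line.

Brynja 1/4; Hakon 1/8; Ingeborg 1/8; Ragna 1/8; Tove 1/4; Vidar 1/8

There is no surviving spouse, so the entire estate passes to Jorunn's descendants per capita at each generation.
At generation 1 (Ylva, Hallvard, Brynja, Tove) there are 4 shares of (1)/4 = 1/4 each.
Living: Brynja and Tove — each takes 1/4.
Deceased: Ylva and Hallvard. Their combined 1/2 is pooled and carried to generation 2.
At generation 2 (Vidar, Hakon, Ingeborg, Eirik) there are 4 shares of (1/2)/4 = 1/8 each.
Living: Vidar, Hakon, and Ingeborg — each takes 1/8.
Deceased: Eirik. That 1/8 share is carried to generation 3.
At generation 3 (Ragna) there are 1 shares of (1/8)/1 = 1/8 each.
Living: Ragna — each takes 1/8.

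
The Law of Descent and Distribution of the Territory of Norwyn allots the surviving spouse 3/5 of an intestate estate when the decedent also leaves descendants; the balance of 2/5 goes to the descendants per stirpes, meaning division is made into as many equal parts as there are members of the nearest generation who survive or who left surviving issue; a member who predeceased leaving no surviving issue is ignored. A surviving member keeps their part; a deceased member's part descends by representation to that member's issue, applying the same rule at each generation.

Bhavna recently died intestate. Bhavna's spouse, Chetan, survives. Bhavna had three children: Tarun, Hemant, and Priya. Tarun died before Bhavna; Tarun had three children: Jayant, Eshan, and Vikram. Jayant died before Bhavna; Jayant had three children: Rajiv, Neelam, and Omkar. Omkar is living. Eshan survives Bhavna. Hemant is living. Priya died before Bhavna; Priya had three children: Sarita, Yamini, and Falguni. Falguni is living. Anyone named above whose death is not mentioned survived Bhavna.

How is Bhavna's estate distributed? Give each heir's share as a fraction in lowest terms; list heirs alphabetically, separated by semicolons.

Chetan 3/5; Eshan 2/45; Falguni 2/45; Hemant 2/15; Neelam 2/135; Omkar 2/135; Rajiv 2/135; Sarita 2/45; Vikram 2/45; Yamini 2/45

Chetan, as surviving spouse, takes 3/5.
The remaining 2/5 passes to Bhavna's descendants per stirpes.
The 2/5 is divided into 3 equal shares of 2/15 among Tarun, Hemant, Priya.
Tarun predeceased; the 2/15 allotted to Tarun's branch passes to Tarun's issue by representation.
The 2/15 is divided into 3 equal shares of 2/45 among Jayant, Eshan, Vikram.
Jayant predeceased; the 2/45 allotted to Jayant's branch passes to Jayant's issue by representation.
The 2/45 is divided into 3 equal shares of 2/135 among Rajiv, Neelam, Omkar.
Rajiv is living and takes 2/135.
Neelam is living and takes 2/135.
Omkar is living and takes 2/135.
Eshan is living and takes 2/45.
Vikram is living and takes 2/45.
Hemant is living and takes 2/15.
Priya predeceased; the 2/15 allotted to Priya's branch passes to Priya's issue by representation.
The 2/15 is divided into 3 equal shares of 2/45 among Sarita, Yamini, Falguni.
Sarita is living and takes 2/45.
Yamini is living and takes 2/45.
Falguni is living and takes 2/45.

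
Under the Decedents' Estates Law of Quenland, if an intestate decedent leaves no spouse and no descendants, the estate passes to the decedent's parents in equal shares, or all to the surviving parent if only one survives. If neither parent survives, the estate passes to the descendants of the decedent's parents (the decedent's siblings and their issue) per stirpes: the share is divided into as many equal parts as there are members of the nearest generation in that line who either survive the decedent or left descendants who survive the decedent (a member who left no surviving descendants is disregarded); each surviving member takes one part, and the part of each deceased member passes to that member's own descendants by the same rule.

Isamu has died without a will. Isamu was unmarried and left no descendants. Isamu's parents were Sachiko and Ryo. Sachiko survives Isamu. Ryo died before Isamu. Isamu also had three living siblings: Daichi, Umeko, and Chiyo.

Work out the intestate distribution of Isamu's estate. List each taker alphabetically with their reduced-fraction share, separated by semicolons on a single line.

Sachiko 1

Only one parent, Sachiko, survives, so Sachiko takes the entire estate. The siblings take nothing because a surviving parent has priority.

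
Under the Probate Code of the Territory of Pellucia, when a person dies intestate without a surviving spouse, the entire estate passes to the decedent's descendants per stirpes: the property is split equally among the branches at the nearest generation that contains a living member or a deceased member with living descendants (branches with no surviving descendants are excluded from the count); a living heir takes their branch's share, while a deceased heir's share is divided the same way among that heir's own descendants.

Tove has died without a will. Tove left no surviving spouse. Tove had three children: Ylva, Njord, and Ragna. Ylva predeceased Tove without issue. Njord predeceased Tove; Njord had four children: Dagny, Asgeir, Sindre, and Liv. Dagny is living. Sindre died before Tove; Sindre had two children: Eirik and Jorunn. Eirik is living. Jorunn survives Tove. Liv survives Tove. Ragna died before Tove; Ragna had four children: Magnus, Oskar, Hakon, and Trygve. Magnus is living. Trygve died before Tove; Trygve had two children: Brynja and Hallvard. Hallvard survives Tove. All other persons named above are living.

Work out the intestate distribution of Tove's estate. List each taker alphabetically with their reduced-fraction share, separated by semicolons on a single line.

There is no surviving spouse, so the entire estate passes to Tove's descendants per stirpes.
Ylva left no surviving issue, so that branch lapses and is disregarded.
The estate is divided into 2 equal shares of 1/2 among Njord, Ragna.
Njord predeceased; the 1/2 allotted to Njord's branch passes to Njord's issue by representation.
The 1/2 is divided into 4 equal shares of 1/8 among Dagny, Asgeir, Sindre, Liv.
Dagny is living and takes 1/8.
Asgeir is living and takes 1/8.
Sindre predeceased; the 1/8 allotted to Sindre's branch passes to Sindre's issue by representation.
The 1/8 is divided into 2 equal shares of 1/16 among Eirik, Jorunn.
Eirik is living and takes 1/16.
Jorunn is living and takes 1/16.
Liv is living and takes 1/8.
Ragna predeceased; the 1/2 allotted to Ragna's branch passes to Ragna's issue by representation.
The 1/2 is divided into 4 equal shares of 1/8 among Magnus, Oskar, Hakon, Trygve.
Magnus is living and takes 1/8.
Oskar is living and takes 1/8.
Hakon is living and takes 1/8.
Trygve predeceased; the 1/8 allotted to Trygve's branch passes to Trygve's issue by representation.
The 1/8 is divided into 2 equal shares of 1/16 among Brynja, Hallvard.
Brynja is living and takes 1/16.
Hallvard is living and takes 1/16.

Asgeir 1/8; Brynja 1/16; Dagny 1/8; Eirik 1/16; Hakon 1/8; Hallvard 1/16; Jorunn 1/16; Liv 1/8; Magnus 1/8; Oskar 1/8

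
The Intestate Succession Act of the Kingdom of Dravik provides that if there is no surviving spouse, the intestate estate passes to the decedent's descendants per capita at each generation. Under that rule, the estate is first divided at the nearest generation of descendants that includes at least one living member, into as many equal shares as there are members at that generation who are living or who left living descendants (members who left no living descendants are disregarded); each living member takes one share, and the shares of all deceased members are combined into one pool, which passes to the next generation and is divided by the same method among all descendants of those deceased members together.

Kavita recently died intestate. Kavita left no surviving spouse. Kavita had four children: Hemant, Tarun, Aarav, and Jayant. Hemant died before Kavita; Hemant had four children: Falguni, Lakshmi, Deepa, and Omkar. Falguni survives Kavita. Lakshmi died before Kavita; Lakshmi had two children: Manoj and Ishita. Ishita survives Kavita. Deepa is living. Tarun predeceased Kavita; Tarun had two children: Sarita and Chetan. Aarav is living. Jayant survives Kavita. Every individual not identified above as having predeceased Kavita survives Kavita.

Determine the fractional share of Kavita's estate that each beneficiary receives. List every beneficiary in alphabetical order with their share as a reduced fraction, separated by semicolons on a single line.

Aarav 1/4; Chetan 1/12; Deepa 1/12; Falguni 1/12; Ishita 1/24; Jayant 1/4; Manoj 1/24; Omkar 1/12; Sarita 1/12

There is no surviving spouse, so the entire estate passes to Kavita's descendants per capita at each generation.
At generation 1 (Hemant, Tarun, Aarav, Jayant) there are 4 shares of (1)/4 = 1/4 each.
Living: Aarav and Jayant — each takes 1/4.
Deceased: Hemant and Tarun. Their combined 1/2 is pooled and carried to generation 2.
At generation 2 (Falguni, Lakshmi, Deepa, Omkar, Sarita, Chetan) there are 6 shares of (1/2)/6 = 1/12 each.
Living: Falguni, Deepa, Omkar, Sarita, and Chetan — each takes 1/12.
Deceased: Lakshmi. That 1/12 share is carried to generation 3.
At generation 3 (Manoj, Ishita) there are 2 shares of (1/12)/2 = 1/24 each.
Living: Manoj and Ishita — each takes 1/24.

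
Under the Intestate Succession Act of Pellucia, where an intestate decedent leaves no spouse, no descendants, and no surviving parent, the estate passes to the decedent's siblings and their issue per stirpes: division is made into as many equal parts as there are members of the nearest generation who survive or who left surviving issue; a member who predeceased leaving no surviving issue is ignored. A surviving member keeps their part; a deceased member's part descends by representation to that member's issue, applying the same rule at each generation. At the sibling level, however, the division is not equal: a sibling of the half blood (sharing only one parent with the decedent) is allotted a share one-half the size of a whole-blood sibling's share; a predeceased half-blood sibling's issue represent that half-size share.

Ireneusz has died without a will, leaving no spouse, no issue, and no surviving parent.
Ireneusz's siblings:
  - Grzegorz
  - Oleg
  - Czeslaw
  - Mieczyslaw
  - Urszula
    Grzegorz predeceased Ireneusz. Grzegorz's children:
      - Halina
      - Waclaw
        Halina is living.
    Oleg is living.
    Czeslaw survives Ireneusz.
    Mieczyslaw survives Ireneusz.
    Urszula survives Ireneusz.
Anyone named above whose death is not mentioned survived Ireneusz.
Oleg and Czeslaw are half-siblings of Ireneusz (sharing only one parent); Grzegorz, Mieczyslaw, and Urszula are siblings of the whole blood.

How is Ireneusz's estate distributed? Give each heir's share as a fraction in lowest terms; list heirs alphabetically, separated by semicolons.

Czeslaw 1/8; Halina 1/8; Mieczyslaw 1/4; Oleg 1/8; Urszula 1/4; Waclaw 1/8

No spouse, descendants, or parent survives, so the estate passes to Ireneusz's siblings per stirpes.
Half-blood siblings count for one-half the weight of whole-blood siblings at the initial division.
Dividing 1 in proportion to weights (total weight 4): Grzegorz (weight 1) → 1/4; Oleg (weight 1/2) → 1/8; Czeslaw (weight 1/2) → 1/8; Mieczyslaw (weight 1) → 1/4; Urszula (weight 1) → 1/4.
Grzegorz predeceased; the 1/4 allotted to Grzegorz's branch passes to Grzegorz's issue by representation.
The 1/4 is divided into 2 equal shares of 1/8 among Halina, Waclaw.
Halina is living and takes 1/8.
Waclaw is living and takes 1/8.
Oleg is living and takes 1/8.
Czeslaw is living and takes 1/8.
Mieczyslaw is living and takes 1/4.
Urszula is living and takes 1/4.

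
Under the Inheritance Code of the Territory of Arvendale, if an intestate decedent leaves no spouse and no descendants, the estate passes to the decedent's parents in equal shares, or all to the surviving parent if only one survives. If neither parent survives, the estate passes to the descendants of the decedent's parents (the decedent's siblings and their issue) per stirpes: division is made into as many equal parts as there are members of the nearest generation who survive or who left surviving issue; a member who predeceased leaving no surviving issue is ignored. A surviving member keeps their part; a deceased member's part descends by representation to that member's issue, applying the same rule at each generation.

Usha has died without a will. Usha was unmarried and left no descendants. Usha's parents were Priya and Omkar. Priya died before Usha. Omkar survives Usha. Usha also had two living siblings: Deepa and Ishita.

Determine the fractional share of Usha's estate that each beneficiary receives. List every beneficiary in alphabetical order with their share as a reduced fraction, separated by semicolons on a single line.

Only one parent, Omkar, survives, so Omkar takes the entire estate. The siblings take nothing because a surviving parent has priority.

Omkar 1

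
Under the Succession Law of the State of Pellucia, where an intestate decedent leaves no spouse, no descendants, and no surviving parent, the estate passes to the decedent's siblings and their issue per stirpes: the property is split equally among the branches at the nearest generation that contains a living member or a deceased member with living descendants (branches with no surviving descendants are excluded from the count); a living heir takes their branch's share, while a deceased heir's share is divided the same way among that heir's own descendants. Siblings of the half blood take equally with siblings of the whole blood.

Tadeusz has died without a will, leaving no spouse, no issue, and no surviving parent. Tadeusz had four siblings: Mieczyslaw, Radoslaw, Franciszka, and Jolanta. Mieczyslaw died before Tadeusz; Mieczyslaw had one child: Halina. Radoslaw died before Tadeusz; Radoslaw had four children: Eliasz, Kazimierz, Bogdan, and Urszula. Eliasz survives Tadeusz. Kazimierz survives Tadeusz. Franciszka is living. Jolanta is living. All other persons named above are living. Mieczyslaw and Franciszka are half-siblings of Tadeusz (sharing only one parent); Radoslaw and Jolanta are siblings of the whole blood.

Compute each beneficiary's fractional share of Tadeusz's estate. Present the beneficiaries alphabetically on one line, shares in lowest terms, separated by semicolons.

No spouse, descendants, or parent survives, so the estate passes to Tadeusz's siblings per stirpes.
Half-blood and whole-blood siblings take equally under the stated rule.
The estate is divided into 4 equal shares of 1/4 among Mieczyslaw, Radoslaw, Franciszka, Jolanta.
Mieczyslaw predeceased; the 1/4 allotted to Mieczyslaw's branch passes to Mieczyslaw's issue by representation.
Halina is the sole taker at this level and receives the full 1/4.
Radoslaw predeceased; the 1/4 allotted to Radoslaw's branch passes to Radoslaw's issue by representation.
The 1/4 is divided into 4 equal shares of 1/16 among Eliasz, Kazimierz, Bogdan, Urszula.
Eliasz is living and takes 1/16.
Kazimierz is living and takes 1/16.
Bogdan is living and takes 1/16.
Urszula is living and takes 1/16.
Franciszka is living and takes 1/4.
Jolanta is living and takes 1/4.

Bogdan 1/16; Eliasz 1/16; Franciszka 1/4; Halina 1/4; Jolanta 1/4; Kazimierz 1/16; Urszula 1/16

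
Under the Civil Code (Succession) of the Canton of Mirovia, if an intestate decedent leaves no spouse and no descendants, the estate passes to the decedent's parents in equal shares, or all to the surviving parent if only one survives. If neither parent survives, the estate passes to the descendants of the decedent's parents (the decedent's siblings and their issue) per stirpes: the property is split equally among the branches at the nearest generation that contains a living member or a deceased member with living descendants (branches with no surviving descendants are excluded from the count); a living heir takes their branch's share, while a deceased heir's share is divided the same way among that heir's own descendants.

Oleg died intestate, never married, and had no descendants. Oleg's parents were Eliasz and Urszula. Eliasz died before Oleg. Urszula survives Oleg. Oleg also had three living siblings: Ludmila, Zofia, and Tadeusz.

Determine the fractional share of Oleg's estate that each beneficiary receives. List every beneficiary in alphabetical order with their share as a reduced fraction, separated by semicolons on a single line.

Urszula 1

Only one parent, Urszula, survives, so Urszula takes the entire estate. The siblings take nothing because a surviving parent has priority.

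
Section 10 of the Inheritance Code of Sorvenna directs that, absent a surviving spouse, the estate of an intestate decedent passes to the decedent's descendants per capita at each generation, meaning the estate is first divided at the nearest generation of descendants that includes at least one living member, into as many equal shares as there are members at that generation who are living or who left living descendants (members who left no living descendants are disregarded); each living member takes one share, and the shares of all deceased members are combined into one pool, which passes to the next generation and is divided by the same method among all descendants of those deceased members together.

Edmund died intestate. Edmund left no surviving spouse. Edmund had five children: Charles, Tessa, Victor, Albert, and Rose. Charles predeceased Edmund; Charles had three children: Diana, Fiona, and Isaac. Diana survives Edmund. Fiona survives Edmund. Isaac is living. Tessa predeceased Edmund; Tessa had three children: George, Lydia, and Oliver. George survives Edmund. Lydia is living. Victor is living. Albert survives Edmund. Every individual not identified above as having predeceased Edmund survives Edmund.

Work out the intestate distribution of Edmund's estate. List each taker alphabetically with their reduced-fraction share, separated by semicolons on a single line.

There is no surviving spouse, so the entire estate passes to Edmund's descendants per capita at each generation.
At generation 1 (Charles, Tessa, Victor, Albert, Rose) there are 5 shares of (1)/5 = 1/5 each.
Living: Victor, Albert, and Rose — each takes 1/5.
Deceased: Charles and Tessa. Their combined 2/5 is pooled and carried to generation 2.
At generation 2 (Diana, Fiona, Isaac, George, Lydia, Oliver) there are 6 shares of (2/5)/6 = 1/15 each.
Living: Diana, Fiona, Isaac, George, Lydia, and Oliver — each takes 1/15.

Albert 1/5; Diana 1/15; Fiona 1/15; George 1/15; Isaac 1/15; Lydia 1/15; Oliver 1/15; Rose 1/5; Victor 1/5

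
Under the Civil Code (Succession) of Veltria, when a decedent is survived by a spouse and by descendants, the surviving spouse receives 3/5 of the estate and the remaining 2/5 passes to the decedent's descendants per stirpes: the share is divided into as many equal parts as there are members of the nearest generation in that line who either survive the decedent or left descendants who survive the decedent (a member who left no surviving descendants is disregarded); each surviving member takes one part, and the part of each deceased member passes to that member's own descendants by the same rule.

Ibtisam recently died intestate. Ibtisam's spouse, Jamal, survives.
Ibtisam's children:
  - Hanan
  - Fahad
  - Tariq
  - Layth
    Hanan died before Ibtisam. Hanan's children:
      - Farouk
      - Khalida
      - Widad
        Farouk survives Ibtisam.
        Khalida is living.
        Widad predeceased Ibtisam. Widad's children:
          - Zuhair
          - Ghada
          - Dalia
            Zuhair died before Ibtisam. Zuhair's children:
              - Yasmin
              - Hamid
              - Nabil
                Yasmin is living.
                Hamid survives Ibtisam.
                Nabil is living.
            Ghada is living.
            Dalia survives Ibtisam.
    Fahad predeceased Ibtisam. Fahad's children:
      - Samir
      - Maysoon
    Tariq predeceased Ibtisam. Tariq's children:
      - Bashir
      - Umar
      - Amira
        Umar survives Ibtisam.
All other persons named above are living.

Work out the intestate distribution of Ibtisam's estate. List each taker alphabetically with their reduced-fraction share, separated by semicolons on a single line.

Jamal, as surviving spouse, takes 3/5.
The remaining 2/5 passes to Ibtisam's descendants per stirpes.
The 2/5 is divided into 4 equal shares of 1/10 among Hanan, Fahad, Tariq, Layth.
Hanan predeceased; the 1/10 allotted to Hanan's branch passes to Hanan's issue by representation.
The 1/10 is divided into 3 equal shares of 1/30 among Farouk, Khalida, Widad.
Farouk is living and takes 1/30.
Khalida is living and takes 1/30.
Widad predeceased; the 1/30 allotted to Widad's branch passes to Widad's issue by representation.
The 1/30 is divided into 3 equal shares of 1/90 among Zuhair, Ghada, Dalia.
Zuhair predeceased; the 1/90 allotted to Zuhair's branch passes to Zuhair's issue by representation.
The 1/90 is divided into 3 equal shares of 1/270 among Yasmin, Hamid, Nabil.
Yasmin is living and takes 1/270.
Hamid is living and takes 1/270.
Nabil is living and takes 1/270.
Ghada is living and takes 1/90.
Dalia is living and takes 1/90.
Fahad predeceased; the 1/10 allotted to Fahad's branch passes to Fahad's issue by representation.
The 1/10 is divided into 2 equal shares of 1/20 among Samir, Maysoon.
Samir is living and takes 1/20.
Maysoon is living and takes 1/20.
Tariq predeceased; the 1/10 allotted to Tariq's branch passes to Tariq's issue by representation.
The 1/10 is divided into 3 equal shares of 1/30 among Bashir, Umar, Amira.
Bashir is living and takes 1/30.
Umar is living and takes 1/30.
Amira is living and takes 1/30.
Layth is living and takes 1/10.

Amira 1/30; Bashir 1/30; Dalia 1/90; Farouk 1/30; Ghada 1/90; Hamid 1/270; Jamal 3/5; Khalida 1/30; Layth 1/10; Maysoon 1/20; Nabil 1/270; Samir 1/20; Umar 1/30; Yasmin 1/270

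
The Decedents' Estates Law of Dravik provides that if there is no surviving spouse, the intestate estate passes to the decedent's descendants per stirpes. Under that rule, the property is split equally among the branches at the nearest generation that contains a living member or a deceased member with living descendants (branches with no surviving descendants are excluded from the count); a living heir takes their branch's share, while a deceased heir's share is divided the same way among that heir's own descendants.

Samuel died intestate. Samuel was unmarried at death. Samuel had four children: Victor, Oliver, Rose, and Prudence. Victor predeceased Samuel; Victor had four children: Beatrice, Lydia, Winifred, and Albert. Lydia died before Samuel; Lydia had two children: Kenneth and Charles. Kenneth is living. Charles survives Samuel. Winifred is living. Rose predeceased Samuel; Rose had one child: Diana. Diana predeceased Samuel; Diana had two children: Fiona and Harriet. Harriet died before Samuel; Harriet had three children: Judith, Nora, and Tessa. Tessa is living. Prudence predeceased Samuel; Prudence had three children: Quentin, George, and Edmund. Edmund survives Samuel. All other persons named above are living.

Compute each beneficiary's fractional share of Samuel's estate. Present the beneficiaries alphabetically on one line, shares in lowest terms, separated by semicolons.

There is no surviving spouse, so the entire estate passes to Samuel's descendants per stirpes.
The estate is divided into 4 equal shares of 1/4 among Victor, Oliver, Rose, Prudence.
Victor predeceased; the 1/4 allotted to Victor's branch passes to Victor's issue by representation.
The 1/4 is divided into 4 equal shares of 1/16 among Beatrice, Lydia, Winifred, Albert.
Beatrice is living and takes 1/16.
Lydia predeceased; the 1/16 allotted to Lydia's branch passes to Lydia's issue by representation.
The 1/16 is divided into 2 equal shares of 1/32 among Kenneth, Charles.
Kenneth is living and takes 1/32.
Charles is living and takes 1/32.
Winifred is living and takes 1/16.
Albert is living and takes 1/16.
Oliver is living and takes 1/4.
Rose predeceased; the 1/4 allotted to Rose's branch passes to Rose's issue by representation.
Diana's line is the sole branch at this level, so the full 1/4 passes to Diana's issue by representation.
The 1/4 is divided into 2 equal shares of 1/8 among Fiona, Harriet.
Fiona is living and takes 1/8.
Harriet predeceased; the 1/8 allotted to Harriet's branch passes to Harriet's issue by representation.
The 1/8 is divided into 3 equal shares of 1/24 among Judith, Nora, Tessa.
Judith is living and takes 1/24.
Nora is living and takes 1/24.
Tessa is living and takes 1/24.
Prudence predeceased; the 1/4 allotted to Prudence's branch passes to Prudence's issue by representation.
The 1/4 is divided into 3 equal shares of 1/12 among Quentin, George, Edmund.
Quentin is living and takes 1/12.
George is living and takes 1/12.
Edmund is living and takes 1/12.

Albert 1/16; Beatrice 1/16; Charles 1/32; Edmund 1/12; Fiona 1/8; George 1/12; Judith 1/24; Kenneth 1/32; Nora 1/24; Oliver 1/4; Quentin 1/12; Tessa 1/24; Winifred 1/16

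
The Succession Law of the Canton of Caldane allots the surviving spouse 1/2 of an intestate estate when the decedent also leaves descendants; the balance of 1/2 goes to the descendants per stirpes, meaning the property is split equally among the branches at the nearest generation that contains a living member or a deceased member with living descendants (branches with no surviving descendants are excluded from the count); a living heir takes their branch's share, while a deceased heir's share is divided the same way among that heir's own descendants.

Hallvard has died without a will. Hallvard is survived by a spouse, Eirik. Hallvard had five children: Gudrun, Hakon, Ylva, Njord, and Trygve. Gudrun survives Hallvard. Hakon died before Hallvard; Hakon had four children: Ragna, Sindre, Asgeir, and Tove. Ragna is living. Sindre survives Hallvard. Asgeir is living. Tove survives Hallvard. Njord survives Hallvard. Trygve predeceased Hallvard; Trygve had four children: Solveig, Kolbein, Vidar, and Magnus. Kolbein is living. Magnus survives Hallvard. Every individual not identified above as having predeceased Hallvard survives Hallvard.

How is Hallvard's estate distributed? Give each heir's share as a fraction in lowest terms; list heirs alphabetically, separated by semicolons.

Asgeir 1/40; Eirik 1/2; Gudrun 1/10; Kolbein 1/40; Magnus 1/40; Njord 1/10; Ragna 1/40; Sindre 1/40; Solveig 1/40; Tove 1/40; Vidar 1/40; Ylva 1/10

Eirik, as surviving spouse, takes 1/2.
The remaining 1/2 passes to Hallvard's descendants per stirpes.
The 1/2 is divided into 5 equal shares of 1/10 among Gudrun, Hakon, Ylva, Njord, Trygve.
Gudrun is living and takes 1/10.
Hakon predeceased; the 1/10 allotted to Hakon's branch passes to Hakon's issue by representation.
The 1/10 is divided into 4 equal shares of 1/40 among Ragna, Sindre, Asgeir, Tove.
Ragna is living and takes 1/40.
Sindre is living and takes 1/40.
Asgeir is living and takes 1/40.
Tove is living and takes 1/40.
Ylva is living and takes 1/10.
Njord is living and takes 1/10.
Trygve predeceased; the 1/10 allotted to Trygve's branch passes to Trygve's issue by representation.
The 1/10 is divided into 4 equal shares of 1/40 among Solveig, Kolbein, Vidar, Magnus.
Solveig is living and takes 1/40.
Kolbein is living and takes 1/40.
Vidar is living and takes 1/40.
Magnus is living and takes 1/40.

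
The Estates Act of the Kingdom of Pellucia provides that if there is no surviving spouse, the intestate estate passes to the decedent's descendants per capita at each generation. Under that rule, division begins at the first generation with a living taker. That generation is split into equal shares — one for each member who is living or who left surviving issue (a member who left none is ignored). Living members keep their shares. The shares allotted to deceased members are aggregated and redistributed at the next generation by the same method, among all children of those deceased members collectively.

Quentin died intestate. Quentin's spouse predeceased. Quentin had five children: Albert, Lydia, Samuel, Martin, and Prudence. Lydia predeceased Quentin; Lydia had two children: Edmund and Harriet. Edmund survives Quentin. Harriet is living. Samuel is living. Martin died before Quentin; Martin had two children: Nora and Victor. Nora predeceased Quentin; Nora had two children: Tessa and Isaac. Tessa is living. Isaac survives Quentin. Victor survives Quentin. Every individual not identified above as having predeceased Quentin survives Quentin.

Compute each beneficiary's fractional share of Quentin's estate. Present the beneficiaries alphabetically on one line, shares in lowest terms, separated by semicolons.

There is no surviving spouse, so the entire estate passes to Quentin's descendants per capita at each generation.
At generation 1 (Albert, Lydia, Samuel, Martin, Prudence) there are 5 shares of (1)/5 = 1/5 each.
Living: Albert, Samuel, and Prudence — each takes 1/5.
Deceased: Lydia and Martin. Their combined 2/5 is pooled and carried to generation 2.
At generation 2 (Edmund, Harriet, Nora, Victor) there are 4 shares of (2/5)/4 = 1/10 each.
Living: Edmund, Harriet, and Victor — each takes 1/10.
Deceased: Nora. That 1/10 share is carried to generation 3.
At generation 3 (Tessa, Isaac) there are 2 shares of (1/10)/2 = 1/20 each.
Living: Tessa and Isaac — each takes 1/20.

Albert 1/5; Edmund 1/10; Harriet 1/10; Isaac 1/20; Prudence 1/5; Samuel 1/5; Tessa 1/20; Victor 1/10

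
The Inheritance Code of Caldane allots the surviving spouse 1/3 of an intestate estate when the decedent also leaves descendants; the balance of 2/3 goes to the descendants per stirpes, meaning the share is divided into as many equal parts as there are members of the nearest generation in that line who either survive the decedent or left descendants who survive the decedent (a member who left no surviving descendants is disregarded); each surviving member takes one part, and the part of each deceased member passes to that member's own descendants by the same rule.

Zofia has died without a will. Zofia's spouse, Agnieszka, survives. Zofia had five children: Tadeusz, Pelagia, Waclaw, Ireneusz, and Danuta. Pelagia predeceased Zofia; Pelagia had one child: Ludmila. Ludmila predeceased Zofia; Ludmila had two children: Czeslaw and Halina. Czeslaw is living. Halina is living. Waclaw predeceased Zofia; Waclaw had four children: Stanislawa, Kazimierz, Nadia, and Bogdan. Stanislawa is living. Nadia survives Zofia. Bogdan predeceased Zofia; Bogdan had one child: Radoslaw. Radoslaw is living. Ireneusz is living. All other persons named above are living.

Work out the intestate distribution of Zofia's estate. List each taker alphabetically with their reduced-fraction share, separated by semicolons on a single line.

Agnieszka 1/3; Czeslaw 1/15; Danuta 2/15; Halina 1/15; Ireneusz 2/15; Kazimierz 1/30; Nadia 1/30; Radoslaw 1/30; Stanislawa 1/30; Tadeusz 2/15

Agnieszka, as surviving spouse, takes 1/3.
The remaining 2/3 passes to Zofia's descendants per stirpes.
The 2/3 is divided into 5 equal shares of 2/15 among Tadeusz, Pelagia, Waclaw, Ireneusz, Danuta.
Tadeusz is living and takes 2/15.
Pelagia predeceased; the 2/15 allotted to Pelagia's branch passes to Pelagia's issue by representation.
Ludmila's line is the sole branch at this level, so the full 2/15 passes to Ludmila's issue by representation.
The 2/15 is divided into 2 equal shares of 1/15 among Czeslaw, Halina.
Czeslaw is living and takes 1/15.
Halina is living and takes 1/15.
Waclaw predeceased; the 2/15 allotted to Waclaw's branch passes to Waclaw's issue by representation.
The 2/15 is divided into 4 equal shares of 1/30 among Stanislawa, Kazimierz, Nadia, Bogdan.
Stanislawa is living and takes 1/30.
Kazimierz is living and takes 1/30.
Nadia is living and takes 1/30.
Bogdan predeceased; the 1/30 allotted to Bogdan's branch passes to Bogdan's issue by representation.
Radoslaw is the sole taker at this level and receives the full 1/30.
Ireneusz is living and takes 2/15.
Danuta is living and takes 2/15.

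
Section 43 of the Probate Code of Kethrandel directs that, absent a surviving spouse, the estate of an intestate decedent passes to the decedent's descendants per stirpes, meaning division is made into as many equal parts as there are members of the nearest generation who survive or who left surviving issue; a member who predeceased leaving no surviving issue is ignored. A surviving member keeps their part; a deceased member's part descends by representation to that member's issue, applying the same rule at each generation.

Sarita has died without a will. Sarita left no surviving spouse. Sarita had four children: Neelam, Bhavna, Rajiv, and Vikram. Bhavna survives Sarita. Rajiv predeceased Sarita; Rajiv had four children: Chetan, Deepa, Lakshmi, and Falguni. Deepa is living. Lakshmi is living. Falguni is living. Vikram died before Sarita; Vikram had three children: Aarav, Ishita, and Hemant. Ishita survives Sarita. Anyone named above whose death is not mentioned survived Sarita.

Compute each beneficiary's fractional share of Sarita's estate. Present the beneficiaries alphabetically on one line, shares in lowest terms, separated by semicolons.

There is no surviving spouse, so the entire estate passes to Sarita's descendants per stirpes.
The estate is divided into 4 equal shares of 1/4 among Neelam, Bhavna, Rajiv, Vikram.
Neelam is living and takes 1/4.
Bhavna is living and takes 1/4.
Rajiv predeceased; the 1/4 allotted to Rajiv's branch passes to Rajiv's issue by representation.
The 1/4 is divided into 4 equal shares of 1/16 among Chetan, Deepa, Lakshmi, Falguni.
Chetan is living and takes 1/16.
Deepa is living and takes 1/16.
Lakshmi is living and takes 1/16.
Falguni is living and takes 1/16.
Vikram predeceased; the 1/4 allotted to Vikram's branch passes to Vikram's issue by representation.
The 1/4 is divided into 3 equal shares of 1/12 among Aarav, Ishita, Hemant.
Aarav is living and takes 1/12.
Ishita is living and takes 1/12.
Hemant is living and takes 1/12.

Aarav 1/12; Bhavna 1/4; Chetan 1/16; Deepa 1/16; Falguni 1/16; Hemant 1/12; Ishita 1/12; Lakshmi 1/16; Neelam 1/4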